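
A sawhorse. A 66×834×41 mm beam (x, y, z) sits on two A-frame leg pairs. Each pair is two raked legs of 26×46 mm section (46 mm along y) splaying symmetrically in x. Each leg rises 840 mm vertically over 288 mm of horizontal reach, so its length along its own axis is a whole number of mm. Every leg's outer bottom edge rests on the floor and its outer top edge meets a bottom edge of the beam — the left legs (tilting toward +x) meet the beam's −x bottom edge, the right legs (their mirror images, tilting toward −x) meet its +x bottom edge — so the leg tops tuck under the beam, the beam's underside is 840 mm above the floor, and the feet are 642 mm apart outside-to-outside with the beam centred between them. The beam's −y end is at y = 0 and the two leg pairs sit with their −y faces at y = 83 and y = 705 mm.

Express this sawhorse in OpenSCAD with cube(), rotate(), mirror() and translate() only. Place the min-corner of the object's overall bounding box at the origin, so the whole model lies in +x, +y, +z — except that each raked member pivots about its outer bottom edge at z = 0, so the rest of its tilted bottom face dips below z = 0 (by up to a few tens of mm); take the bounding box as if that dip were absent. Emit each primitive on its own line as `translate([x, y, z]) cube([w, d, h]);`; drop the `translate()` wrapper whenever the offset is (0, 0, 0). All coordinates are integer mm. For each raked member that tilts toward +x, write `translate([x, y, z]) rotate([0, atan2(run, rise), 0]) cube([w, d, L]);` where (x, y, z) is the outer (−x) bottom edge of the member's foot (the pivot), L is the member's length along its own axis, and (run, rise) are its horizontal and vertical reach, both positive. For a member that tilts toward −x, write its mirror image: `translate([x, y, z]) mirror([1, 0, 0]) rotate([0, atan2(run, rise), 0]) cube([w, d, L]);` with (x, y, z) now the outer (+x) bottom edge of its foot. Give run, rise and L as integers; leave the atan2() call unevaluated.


translate([288, 0, 840]) cube([66, 834, 41]);
translate([0, 83, 0]) rotate([0, atan2(288, 840), 0]) cube([26, 46, 888]);
translate([642, 83, 0]) mirror([1, 0, 0]) rotate([0, atan2(288, 840), 0]) cube([26, 46, 888]);
translate([0, 705, 0]) rotate([0, atan2(288, 840), 0]) cube([26, 46, 888]);
translate([642, 705, 0]) mirror([1, 0, 0]) rotate([0, atan2(288, 840), 0]) cube([26, 46, 888]);


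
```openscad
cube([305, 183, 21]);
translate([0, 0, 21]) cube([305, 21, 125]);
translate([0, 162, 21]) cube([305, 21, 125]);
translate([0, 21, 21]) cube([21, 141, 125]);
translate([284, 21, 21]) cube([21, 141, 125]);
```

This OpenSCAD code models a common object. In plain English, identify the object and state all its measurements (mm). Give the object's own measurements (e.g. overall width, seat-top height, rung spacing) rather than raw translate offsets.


An open-topped rectangular box: outside dimensions 305×183×146 mm, with a uniform wall and base thickness of 21 mm. The base is a full 305×183 slab on the floor; four walls sit on top of the base. The front and back walls (the −y and +y sides) span the full width; the two side walls fit between them.


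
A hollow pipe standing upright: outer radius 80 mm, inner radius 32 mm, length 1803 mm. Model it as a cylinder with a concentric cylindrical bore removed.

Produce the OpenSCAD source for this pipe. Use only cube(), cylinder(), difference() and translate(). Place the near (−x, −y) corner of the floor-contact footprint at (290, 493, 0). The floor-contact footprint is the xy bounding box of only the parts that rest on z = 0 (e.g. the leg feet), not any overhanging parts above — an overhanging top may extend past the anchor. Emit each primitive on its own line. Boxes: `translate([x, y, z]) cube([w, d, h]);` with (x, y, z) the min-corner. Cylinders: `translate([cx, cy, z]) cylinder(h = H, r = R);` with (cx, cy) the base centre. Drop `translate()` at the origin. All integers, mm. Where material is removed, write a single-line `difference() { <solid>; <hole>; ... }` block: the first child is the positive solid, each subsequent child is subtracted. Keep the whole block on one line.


difference() { translate([370, 573, 0]) cylinder(h = 1803, r = 80); translate([370, 573, 0]) cylinder(h = 1803, r = 32); }


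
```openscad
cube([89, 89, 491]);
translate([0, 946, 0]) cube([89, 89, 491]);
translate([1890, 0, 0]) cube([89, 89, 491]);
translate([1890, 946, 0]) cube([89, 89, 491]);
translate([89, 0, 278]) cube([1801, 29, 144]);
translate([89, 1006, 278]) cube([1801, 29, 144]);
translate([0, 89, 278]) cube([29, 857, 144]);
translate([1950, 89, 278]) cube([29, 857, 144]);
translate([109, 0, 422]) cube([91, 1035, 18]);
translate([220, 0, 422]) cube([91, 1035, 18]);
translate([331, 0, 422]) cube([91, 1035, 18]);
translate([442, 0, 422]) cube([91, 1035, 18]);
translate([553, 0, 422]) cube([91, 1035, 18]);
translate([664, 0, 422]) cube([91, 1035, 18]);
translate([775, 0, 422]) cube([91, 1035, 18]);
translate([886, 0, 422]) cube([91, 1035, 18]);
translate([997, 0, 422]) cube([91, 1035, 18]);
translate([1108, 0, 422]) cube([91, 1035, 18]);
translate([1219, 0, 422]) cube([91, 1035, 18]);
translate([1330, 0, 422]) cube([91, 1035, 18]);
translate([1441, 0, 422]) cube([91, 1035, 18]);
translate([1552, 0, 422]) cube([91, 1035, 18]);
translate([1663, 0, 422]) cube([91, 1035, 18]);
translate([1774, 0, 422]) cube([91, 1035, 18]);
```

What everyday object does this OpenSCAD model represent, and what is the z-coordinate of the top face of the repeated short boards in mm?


A bed frame. The slat-top height is 440 mm.

Four posts, four rails, and a row of slats — a bed frame. Slats sit on the rails at z = 278 + 144 = 422; with slat thickness 18, the top is 440 mm.


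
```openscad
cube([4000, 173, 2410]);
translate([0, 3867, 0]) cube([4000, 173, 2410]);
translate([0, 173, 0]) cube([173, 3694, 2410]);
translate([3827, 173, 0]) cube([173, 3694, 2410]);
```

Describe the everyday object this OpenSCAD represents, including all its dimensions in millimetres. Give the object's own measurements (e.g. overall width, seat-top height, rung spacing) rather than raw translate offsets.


The wall frame of a small rectangular building: four walls, each 2410 mm tall and 173 mm thick, enclosing a footprint 4000 mm (x) by 4040 mm (y) outside-to-outside, with no floor or roof. The front and back walls (the −y and +y sides) span the full width; the two side walls fit between them.


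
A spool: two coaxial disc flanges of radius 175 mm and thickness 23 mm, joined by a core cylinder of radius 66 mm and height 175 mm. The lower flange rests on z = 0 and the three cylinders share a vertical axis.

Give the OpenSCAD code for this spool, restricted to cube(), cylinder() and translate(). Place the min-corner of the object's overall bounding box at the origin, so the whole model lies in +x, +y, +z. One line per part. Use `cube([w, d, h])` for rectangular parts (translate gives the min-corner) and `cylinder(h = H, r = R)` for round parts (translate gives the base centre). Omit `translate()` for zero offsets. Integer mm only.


translate([175, 175, 0]) cylinder(h = 23, r = 175);
translate([175, 175, 23]) cylinder(h = 175, r = 66);
translate([175, 175, 198]) cylinder(h = 23, r = 175);


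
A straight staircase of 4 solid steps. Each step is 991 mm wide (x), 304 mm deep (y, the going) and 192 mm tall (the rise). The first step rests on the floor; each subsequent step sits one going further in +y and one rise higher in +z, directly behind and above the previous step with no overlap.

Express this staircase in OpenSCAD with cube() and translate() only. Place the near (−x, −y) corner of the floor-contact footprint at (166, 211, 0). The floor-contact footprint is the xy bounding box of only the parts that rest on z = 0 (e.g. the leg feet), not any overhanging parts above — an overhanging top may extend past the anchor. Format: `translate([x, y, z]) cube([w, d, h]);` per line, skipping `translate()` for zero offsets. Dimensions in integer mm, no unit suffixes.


translate([166, 211, 0]) cube([991, 304, 192]);
translate([166, 515, 192]) cube([991, 304, 192]);
translate([166, 819, 384]) cube([991, 304, 192]);
translate([166, 1123, 576]) cube([991, 304, 192]);


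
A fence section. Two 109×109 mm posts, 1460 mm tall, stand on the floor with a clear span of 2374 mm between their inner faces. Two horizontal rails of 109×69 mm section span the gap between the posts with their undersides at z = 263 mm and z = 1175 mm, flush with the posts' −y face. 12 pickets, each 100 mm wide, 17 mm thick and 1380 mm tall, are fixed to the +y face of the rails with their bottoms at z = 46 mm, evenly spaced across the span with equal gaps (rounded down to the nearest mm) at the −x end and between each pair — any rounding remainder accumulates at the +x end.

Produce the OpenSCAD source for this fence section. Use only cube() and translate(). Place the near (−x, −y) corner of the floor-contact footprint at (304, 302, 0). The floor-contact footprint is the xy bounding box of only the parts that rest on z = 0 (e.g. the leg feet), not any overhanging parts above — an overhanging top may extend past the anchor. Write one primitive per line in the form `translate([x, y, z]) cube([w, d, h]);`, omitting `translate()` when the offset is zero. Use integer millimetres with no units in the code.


translate([304, 302, 0]) cube([109, 109, 1460]);
translate([2787, 302, 0]) cube([109, 109, 1460]);
translate([413, 302, 263]) cube([2374, 109, 69]);
translate([413, 302, 1175]) cube([2374, 109, 69]);
translate([503, 411, 46]) cube([100, 17, 1380]);
translate([693, 411, 46]) cube([100, 17, 1380]);
translate([883, 411, 46]) cube([100, 17, 1380]);
translate([1073, 411, 46]) cube([100, 17, 1380]);
translate([1263, 411, 46]) cube([100, 17, 1380]);
translate([1453, 411, 46]) cube([100, 17, 1380]);
translate([1643, 411, 46]) cube([100, 17, 1380]);
translate([1833, 411, 46]) cube([100, 17, 1380]);
translate([2023, 411, 46]) cube([100, 17, 1380]);
translate([2213, 411, 46]) cube([100, 17, 1380]);
translate([2403, 411, 46]) cube([100, 17, 1380]);
translate([2593, 411, 46]) cube([100, 17, 1380]);


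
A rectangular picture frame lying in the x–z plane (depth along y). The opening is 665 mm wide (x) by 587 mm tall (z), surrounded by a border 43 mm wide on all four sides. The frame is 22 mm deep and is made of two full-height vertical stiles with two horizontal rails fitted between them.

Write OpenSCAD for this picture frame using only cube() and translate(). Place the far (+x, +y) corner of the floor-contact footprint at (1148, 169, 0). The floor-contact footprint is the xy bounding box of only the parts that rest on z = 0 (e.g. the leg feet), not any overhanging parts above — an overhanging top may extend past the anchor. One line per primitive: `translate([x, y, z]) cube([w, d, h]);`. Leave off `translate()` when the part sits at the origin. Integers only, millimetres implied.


translate([397, 147, 0]) cube([43, 22, 673]);
translate([1105, 147, 0]) cube([43, 22, 673]);
translate([440, 147, 0]) cube([665, 22, 43]);
translate([440, 147, 630]) cube([665, 22, 43]);


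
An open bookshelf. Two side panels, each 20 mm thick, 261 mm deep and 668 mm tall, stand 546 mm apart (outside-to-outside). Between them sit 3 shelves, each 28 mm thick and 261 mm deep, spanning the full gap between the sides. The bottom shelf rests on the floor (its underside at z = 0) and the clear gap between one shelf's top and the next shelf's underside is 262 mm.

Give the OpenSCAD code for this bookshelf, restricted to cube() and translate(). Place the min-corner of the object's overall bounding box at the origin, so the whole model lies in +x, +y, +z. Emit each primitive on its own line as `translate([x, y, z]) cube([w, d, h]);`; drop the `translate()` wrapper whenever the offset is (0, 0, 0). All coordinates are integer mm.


cube([20, 261, 668]);
translate([526, 0, 0]) cube([20, 261, 668]);
translate([20, 0, 0]) cube([506, 261, 28]);
translate([20, 0, 290]) cube([506, 261, 28]);
translate([20, 0, 580]) cube([506, 261, 28]);


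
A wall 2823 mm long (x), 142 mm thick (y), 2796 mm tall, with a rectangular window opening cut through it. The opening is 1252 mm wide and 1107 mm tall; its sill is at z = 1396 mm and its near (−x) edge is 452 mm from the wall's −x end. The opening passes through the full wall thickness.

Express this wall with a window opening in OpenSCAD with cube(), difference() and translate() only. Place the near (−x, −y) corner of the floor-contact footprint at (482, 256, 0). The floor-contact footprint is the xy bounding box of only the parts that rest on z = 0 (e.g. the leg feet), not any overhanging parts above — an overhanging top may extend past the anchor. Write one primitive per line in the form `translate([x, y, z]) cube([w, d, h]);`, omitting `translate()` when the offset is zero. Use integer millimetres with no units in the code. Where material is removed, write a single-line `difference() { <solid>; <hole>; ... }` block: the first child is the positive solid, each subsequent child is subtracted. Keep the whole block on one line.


difference() { translate([482, 256, 0]) cube([2823, 142, 2796]); translate([934, 256, 1396]) cube([1252, 142, 1107]); }


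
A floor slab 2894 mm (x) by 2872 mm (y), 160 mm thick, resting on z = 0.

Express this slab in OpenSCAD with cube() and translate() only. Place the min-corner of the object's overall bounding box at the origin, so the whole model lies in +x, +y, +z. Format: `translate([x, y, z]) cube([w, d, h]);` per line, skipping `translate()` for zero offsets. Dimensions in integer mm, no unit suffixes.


cube([2894, 2872, 160]);


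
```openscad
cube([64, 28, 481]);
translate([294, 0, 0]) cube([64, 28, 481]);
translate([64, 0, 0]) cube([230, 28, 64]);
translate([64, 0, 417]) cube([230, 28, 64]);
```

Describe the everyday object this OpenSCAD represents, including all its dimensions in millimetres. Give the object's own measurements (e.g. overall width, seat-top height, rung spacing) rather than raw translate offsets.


A rectangular picture frame lying in the x–z plane (depth along y). The opening is 230 mm wide (x) by 353 mm tall (z), surrounded by a border 64 mm wide on all four sides. The frame is 28 mm deep and is made of two full-height vertical stiles with two horizontal rails fitted between them.


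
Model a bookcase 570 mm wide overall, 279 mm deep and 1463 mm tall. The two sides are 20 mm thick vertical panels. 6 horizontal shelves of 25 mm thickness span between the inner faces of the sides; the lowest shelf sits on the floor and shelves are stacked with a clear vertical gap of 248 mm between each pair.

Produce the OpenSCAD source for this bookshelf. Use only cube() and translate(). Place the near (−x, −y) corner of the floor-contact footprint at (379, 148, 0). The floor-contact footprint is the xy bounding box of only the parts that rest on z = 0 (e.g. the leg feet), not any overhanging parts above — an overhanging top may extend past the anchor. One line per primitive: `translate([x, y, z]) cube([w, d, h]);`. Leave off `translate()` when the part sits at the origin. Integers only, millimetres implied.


translate([379, 148, 0]) cube([20, 279, 1463]);
translate([929, 148, 0]) cube([20, 279, 1463]);
translate([399, 148, 0]) cube([530, 279, 25]);
translate([399, 148, 273]) cube([530, 279, 25]);
translate([399, 148, 546]) cube([530, 279, 25]);
translate([399, 148, 819]) cube([530, 279, 25]);
translate([399, 148, 1092]) cube([530, 279, 25]);
translate([399, 148, 1365]) cube([530, 279, 25]);


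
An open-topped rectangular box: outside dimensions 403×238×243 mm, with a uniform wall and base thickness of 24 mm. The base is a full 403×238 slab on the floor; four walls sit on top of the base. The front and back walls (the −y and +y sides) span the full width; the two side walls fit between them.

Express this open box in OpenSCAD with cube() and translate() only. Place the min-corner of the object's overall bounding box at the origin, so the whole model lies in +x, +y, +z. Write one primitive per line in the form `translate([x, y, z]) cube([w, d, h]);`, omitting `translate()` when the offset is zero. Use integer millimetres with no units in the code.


cube([403, 238, 24]);
translate([0, 0, 24]) cube([403, 24, 219]);
translate([0, 214, 24]) cube([403, 24, 219]);
translate([0, 24, 24]) cube([24, 190, 219]);
translate([379, 24, 24]) cube([24, 190, 219]);


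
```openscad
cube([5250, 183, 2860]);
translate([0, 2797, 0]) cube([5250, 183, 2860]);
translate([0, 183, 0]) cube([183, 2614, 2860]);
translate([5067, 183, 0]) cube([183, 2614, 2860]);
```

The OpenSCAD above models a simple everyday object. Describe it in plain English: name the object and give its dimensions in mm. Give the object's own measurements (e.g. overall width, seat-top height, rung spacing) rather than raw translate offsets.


The wall frame of a small rectangular building: four walls, each 2860 mm tall and 183 mm thick, enclosing a footprint 5250 mm (x) by 2980 mm (y) outside-to-outside, with no floor or roof. The front and back walls (the −y and +y sides) span the full width; the two side walls fit between them.


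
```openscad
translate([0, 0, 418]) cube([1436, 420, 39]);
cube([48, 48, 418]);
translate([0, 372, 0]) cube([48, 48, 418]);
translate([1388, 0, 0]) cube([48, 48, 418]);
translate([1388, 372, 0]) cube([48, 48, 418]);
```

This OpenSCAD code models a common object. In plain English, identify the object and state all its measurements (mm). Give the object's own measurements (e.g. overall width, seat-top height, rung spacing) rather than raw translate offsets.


A bench: a 1436×420 mm seat slab, 39 mm thick, top at z = 457 mm, on four 48×48 mm square legs flush with the seat corners and standing on z = 0.


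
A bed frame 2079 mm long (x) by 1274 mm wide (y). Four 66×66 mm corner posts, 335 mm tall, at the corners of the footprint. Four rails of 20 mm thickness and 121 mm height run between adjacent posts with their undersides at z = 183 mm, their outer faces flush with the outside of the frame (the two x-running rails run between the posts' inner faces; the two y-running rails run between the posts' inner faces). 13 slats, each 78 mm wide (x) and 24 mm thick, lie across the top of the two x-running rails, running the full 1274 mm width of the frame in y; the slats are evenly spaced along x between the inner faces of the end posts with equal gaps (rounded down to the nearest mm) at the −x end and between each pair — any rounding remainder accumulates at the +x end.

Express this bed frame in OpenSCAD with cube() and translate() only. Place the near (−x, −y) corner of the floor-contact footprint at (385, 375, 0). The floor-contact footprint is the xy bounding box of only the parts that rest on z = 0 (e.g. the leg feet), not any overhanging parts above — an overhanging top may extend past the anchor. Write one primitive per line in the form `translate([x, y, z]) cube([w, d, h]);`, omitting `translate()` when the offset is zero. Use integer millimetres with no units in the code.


// slat z = rail_z + rail_h = 183 + 121 = 304
// slat gap = ⌊(1947 − 13·78) / 14⌋ = 66
translate([385, 375, 0]) cube([66, 66, 335]);
translate([385, 1583, 0]) cube([66, 66, 335]);
translate([2398, 375, 0]) cube([66, 66, 335]);
translate([2398, 1583, 0]) cube([66, 66, 335]);
translate([451, 375, 183]) cube([1947, 20, 121]);
translate([451, 1629, 183]) cube([1947, 20, 121]);
translate([385, 441, 183]) cube([20, 1142, 121]);
translate([2444, 441, 183]) cube([20, 1142, 121]);
translate([517, 375, 304]) cube([78, 1274, 24]);
translate([661, 375, 304]) cube([78, 1274, 24]);
translate([805, 375, 304]) cube([78, 1274, 24]);
translate([949, 375, 304]) cube([78, 1274, 24]);
translate([1093, 375, 304]) cube([78, 1274, 24]);
translate([1237, 375, 304]) cube([78, 1274, 24]);
translate([1381, 375, 304]) cube([78, 1274, 24]);
translate([1525, 375, 304]) cube([78, 1274, 24]);
translate([1669, 375, 304]) cube([78, 1274, 24]);
translate([1813, 375, 304]) cube([78, 1274, 24]);
translate([1957, 375, 304]) cube([78, 1274, 24]);
translate([2101, 375, 304]) cube([78, 1274, 24]);
translate([2245, 375, 304]) cube([78, 1274, 24]);


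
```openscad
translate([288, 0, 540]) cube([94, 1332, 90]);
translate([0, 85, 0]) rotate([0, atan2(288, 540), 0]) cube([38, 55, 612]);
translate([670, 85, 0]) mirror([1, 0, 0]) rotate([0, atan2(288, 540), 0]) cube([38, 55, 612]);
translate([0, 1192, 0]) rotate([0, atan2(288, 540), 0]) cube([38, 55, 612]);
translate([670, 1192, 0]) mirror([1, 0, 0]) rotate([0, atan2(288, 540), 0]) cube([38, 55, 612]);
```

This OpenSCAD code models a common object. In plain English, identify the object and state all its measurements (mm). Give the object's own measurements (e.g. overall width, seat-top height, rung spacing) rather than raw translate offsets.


A sawhorse. A 94×1332×90 mm beam (x, y, z) sits on two A-frame leg pairs. Each pair is two raked legs of 38×55 mm section (55 mm along y) splaying symmetrically in x. Each leg rises 540 mm vertically over 288 mm of horizontal reach and is 612 mm long along its own axis. Every leg's outer bottom edge rests on the floor and its outer top edge meets a bottom edge of the beam — the left legs (tilting toward +x) meet the beam's −x bottom edge, the right legs (their mirror images, tilting toward −x) meet its +x bottom edge — so the leg tops tuck under the beam, the beam's underside is 540 mm above the floor, and the feet are 670 mm apart outside-to-outside with the beam centred between them. The two leg pairs are set in 85 mm from either end of the beam.


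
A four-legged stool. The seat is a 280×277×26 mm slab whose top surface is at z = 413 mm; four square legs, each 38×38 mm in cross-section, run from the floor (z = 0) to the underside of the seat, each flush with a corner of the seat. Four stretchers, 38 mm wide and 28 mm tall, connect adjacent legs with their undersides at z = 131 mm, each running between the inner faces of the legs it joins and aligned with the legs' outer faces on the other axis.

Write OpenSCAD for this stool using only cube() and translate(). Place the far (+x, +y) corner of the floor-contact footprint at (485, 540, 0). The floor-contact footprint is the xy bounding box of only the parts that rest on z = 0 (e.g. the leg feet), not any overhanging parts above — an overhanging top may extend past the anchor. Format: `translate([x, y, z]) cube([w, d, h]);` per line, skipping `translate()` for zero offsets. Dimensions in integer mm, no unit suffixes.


translate([205, 263, 387]) cube([280, 277, 26]);
translate([205, 263, 0]) cube([38, 38, 387]);
translate([447, 263, 0]) cube([38, 38, 387]);
translate([205, 502, 0]) cube([38, 38, 387]);
translate([447, 502, 0]) cube([38, 38, 387]);
translate([243, 263, 131]) cube([204, 38, 28]);
translate([243, 502, 131]) cube([204, 38, 28]);
translate([205, 301, 131]) cube([38, 201, 28]);
translate([447, 301, 131]) cube([38, 201, 28]);


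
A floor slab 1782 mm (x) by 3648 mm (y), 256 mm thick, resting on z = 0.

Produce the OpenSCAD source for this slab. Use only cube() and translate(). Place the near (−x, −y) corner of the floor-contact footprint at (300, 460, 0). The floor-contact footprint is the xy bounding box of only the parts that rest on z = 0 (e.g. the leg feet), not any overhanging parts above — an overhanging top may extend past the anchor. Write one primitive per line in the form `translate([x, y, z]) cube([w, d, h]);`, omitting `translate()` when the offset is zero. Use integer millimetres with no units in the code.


translate([300, 460, 0]) cube([1782, 3648, 256]);


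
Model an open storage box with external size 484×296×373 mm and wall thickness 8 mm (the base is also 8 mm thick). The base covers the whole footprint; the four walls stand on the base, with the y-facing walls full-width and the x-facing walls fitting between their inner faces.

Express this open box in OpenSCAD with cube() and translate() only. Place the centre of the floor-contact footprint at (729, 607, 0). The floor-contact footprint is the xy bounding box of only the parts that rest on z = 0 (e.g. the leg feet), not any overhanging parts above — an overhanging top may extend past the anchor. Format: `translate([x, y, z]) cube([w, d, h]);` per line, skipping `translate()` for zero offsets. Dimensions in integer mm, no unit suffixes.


translate([487, 459, 0]) cube([484, 296, 8]);
translate([487, 459, 8]) cube([484, 8, 365]);
translate([487, 747, 8]) cube([484, 8, 365]);
translate([487, 467, 8]) cube([8, 280, 365]);
translate([963, 467, 8]) cube([8, 280, 365]);


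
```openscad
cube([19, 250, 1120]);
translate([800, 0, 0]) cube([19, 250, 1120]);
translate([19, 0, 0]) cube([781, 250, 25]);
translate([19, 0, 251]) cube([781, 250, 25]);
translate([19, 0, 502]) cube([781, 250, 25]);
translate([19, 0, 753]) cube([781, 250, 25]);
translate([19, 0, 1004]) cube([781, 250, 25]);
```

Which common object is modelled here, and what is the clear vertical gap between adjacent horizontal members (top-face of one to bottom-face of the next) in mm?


A bookshelf. The clear shelf gap is 226 mm.

Two tall side panels with 5 horizontal boards between them — a bookshelf. The first two shelf undersides are at z = 0 and z = 251; with shelf thickness 25, the clear gap is 251 − 0 − 25 = 226 mm.


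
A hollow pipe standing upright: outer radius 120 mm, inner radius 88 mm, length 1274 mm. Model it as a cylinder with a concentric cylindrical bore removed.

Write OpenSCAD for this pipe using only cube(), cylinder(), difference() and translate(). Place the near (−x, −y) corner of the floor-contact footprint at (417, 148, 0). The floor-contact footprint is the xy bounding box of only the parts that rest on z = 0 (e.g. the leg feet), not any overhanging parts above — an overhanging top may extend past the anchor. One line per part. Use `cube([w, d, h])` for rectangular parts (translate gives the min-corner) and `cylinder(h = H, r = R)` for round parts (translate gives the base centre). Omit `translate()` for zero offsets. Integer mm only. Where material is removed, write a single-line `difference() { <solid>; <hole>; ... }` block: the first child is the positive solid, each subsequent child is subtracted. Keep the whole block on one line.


difference() { translate([537, 268, 0]) cylinder(h = 1274, r = 120); translate([537, 268, 0]) cylinder(h = 1274, r = 88); }


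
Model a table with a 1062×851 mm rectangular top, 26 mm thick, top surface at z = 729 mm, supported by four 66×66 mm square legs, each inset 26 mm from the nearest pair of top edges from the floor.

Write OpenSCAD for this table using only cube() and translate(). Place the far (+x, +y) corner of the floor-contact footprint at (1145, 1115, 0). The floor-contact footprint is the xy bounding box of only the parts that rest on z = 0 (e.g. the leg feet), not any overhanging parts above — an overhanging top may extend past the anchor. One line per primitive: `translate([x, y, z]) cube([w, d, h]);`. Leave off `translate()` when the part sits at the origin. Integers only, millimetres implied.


translate([109, 290, 703]) cube([1062, 851, 26]);
translate([135, 316, 0]) cube([66, 66, 703]);
translate([1079, 316, 0]) cube([66, 66, 703]);
translate([135, 1049, 0]) cube([66, 66, 703]);
translate([1079, 1049, 0]) cube([66, 66, 703]);


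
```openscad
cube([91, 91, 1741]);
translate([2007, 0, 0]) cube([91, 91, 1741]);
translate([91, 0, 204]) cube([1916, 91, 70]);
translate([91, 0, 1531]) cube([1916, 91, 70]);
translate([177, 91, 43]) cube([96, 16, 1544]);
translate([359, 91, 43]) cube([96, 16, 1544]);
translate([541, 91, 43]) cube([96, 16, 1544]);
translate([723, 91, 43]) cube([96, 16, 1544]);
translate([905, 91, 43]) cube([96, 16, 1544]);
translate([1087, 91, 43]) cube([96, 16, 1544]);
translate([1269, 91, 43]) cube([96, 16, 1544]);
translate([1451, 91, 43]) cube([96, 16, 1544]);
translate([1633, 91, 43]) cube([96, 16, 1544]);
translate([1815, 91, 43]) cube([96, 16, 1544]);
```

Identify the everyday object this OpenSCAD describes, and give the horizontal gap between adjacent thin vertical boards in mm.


A fence section. The picket gap is 86 mm.

Two posts, two rails, 10 pickets — a fence section. Span 1916 mm holds 10 pickets of 96 mm with 11 equal gaps: ⌊(1916 − 10·96) / 11⌋ = 86 mm.


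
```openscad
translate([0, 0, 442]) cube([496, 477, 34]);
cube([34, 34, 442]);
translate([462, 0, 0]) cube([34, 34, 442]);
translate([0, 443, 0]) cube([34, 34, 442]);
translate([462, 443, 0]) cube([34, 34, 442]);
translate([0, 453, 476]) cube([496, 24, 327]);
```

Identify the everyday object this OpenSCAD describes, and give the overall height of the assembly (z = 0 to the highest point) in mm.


A chair. The overall height is 803 mm.

A slab on four corner posts with a tall panel at the back — a chair. The seat slab sits at z = 442 with thickness 34, and the 327 mm backrest starts at the seat top, so the overall height is 442 + 34 + 327 = 803 mm.


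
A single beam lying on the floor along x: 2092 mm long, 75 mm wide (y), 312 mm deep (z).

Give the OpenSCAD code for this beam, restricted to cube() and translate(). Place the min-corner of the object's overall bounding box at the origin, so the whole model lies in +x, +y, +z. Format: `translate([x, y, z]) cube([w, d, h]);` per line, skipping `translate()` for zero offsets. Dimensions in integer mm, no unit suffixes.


cube([2092, 75, 312]);


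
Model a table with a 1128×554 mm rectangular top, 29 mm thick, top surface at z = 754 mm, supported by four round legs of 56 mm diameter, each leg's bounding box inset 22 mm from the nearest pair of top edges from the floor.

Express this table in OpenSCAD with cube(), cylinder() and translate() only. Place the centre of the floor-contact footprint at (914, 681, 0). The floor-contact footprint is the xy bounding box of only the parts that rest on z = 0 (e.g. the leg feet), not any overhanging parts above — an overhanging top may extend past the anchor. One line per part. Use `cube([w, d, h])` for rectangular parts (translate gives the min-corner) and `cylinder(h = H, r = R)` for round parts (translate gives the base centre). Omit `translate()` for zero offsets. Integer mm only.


translate([350, 404, 725]) cube([1128, 554, 29]);
translate([400, 454, 0]) cylinder(h = 725, r = 28);
translate([1428, 454, 0]) cylinder(h = 725, r = 28);
translate([400, 908, 0]) cylinder(h = 725, r = 28);
translate([1428, 908, 0]) cylinder(h = 725, r = 28);


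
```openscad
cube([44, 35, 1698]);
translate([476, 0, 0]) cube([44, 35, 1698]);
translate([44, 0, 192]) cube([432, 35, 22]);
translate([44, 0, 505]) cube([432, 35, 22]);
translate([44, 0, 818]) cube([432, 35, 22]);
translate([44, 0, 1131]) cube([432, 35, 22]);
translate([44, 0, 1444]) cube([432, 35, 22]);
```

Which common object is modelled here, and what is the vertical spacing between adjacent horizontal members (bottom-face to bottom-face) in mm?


A ladder. The rung spacing is 313 mm.

Two tall 44×35 posts with 5 short bars between them — a ladder. Adjacent rungs sit at z = 192 and z = 505, so the spacing is 505 − 192 = 313 mm.


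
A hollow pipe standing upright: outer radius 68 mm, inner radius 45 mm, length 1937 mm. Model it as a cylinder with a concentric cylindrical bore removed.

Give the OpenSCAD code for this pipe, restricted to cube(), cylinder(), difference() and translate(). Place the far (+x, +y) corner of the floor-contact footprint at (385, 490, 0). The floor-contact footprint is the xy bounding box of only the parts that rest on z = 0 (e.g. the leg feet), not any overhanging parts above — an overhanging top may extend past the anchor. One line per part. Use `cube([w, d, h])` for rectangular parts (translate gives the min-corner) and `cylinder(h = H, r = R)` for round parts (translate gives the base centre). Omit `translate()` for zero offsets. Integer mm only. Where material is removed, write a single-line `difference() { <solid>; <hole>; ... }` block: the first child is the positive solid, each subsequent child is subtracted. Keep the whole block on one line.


difference() { translate([317, 422, 0]) cylinder(h = 1937, r = 68); translate([317, 422, 0]) cylinder(h = 1937, r = 45); }


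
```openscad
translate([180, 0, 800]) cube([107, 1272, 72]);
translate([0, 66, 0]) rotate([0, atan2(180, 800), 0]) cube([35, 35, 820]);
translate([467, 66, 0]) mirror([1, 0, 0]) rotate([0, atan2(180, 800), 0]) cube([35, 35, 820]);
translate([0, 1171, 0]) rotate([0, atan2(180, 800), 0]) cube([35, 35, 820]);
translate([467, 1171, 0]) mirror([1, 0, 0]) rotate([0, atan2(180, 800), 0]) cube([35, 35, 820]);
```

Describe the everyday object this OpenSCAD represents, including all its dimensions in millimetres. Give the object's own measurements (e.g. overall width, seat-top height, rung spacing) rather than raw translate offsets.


A sawhorse. A 107×1272×72 mm beam (x, y, z) sits on two A-frame leg pairs. Each pair is two raked legs of 35×35 mm section (35 mm along y) splaying symmetrically in x. Each leg rises 800 mm vertically over 180 mm of horizontal reach and is 820 mm long along its own axis. Every leg's outer bottom edge rests on the floor and its outer top edge meets a bottom edge of the beam — the left legs (tilting toward +x) meet the beam's −x bottom edge, the right legs (their mirror images, tilting toward −x) meet its +x bottom edge — so the leg tops tuck under the beam, the beam's underside is 800 mm above the floor, and the feet are 467 mm apart outside-to-outside with the beam centred between them. The two leg pairs are set in 66 mm from either end of the beam.


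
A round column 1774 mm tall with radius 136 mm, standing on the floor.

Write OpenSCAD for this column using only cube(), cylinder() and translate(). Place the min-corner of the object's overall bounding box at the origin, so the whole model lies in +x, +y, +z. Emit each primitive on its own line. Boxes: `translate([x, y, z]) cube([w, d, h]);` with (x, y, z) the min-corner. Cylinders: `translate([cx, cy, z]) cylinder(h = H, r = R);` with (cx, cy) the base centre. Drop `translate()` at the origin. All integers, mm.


translate([136, 136, 0]) cylinder(h = 1774, r = 136);


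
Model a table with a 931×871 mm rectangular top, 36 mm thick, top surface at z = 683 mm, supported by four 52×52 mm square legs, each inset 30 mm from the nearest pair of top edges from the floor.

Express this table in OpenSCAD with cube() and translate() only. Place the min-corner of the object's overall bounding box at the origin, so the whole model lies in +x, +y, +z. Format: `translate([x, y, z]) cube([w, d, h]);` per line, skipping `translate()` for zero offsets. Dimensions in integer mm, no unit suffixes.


// leg_h = 683 - 36 = 647
translate([0, 0, 647]) cube([931, 871, 36]);
translate([30, 30, 0]) cube([52, 52, 647]);
translate([849, 30, 0]) cube([52, 52, 647]);
translate([30, 789, 0]) cube([52, 52, 647]);
translate([849, 789, 0]) cube([52, 52, 647]);


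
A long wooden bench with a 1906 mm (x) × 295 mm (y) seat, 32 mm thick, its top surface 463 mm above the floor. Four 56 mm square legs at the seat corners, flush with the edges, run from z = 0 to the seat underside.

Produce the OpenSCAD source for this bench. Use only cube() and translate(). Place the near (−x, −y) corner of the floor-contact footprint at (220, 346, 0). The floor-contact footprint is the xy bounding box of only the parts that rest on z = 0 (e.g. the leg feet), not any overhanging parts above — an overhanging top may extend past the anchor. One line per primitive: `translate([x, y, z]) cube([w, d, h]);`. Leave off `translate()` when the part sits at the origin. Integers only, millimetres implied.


// leg_h = 463 − 32 = 431
translate([220, 346, 431]) cube([1906, 295, 32]);
translate([220, 346, 0]) cube([56, 56, 431]);
translate([220, 585, 0]) cube([56, 56, 431]);
translate([2070, 346, 0]) cube([56, 56, 431]);
translate([2070, 585, 0]) cube([56, 56, 431]);


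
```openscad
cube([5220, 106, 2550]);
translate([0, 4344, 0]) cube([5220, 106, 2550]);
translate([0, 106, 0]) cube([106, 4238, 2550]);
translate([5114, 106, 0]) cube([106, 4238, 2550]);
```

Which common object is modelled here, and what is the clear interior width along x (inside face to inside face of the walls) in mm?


A house (or room) frame. The interior width is 5008 mm.

Four 2550 mm walls enclosing a rectangle with no floor or roof — a room or house frame. Outside width is 5220 mm and wall thickness is 106 mm, so the interior width is 5220 − 2 × 106 = 5008 mm.


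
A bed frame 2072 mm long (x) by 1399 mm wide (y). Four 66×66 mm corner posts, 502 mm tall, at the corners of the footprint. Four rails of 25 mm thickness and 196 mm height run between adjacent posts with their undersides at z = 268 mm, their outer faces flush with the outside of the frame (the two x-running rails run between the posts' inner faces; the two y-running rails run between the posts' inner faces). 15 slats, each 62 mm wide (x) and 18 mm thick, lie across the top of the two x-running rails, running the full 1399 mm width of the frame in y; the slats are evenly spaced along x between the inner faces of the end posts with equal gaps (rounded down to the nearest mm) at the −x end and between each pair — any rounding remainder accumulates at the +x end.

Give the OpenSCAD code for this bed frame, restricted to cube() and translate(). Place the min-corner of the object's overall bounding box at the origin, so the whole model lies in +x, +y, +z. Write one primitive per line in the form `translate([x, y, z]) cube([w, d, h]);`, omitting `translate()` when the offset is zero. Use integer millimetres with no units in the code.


cube([66, 66, 502]);
translate([0, 1333, 0]) cube([66, 66, 502]);
translate([2006, 0, 0]) cube([66, 66, 502]);
translate([2006, 1333, 0]) cube([66, 66, 502]);
translate([66, 0, 268]) cube([1940, 25, 196]);
translate([66, 1374, 268]) cube([1940, 25, 196]);
translate([0, 66, 268]) cube([25, 1267, 196]);
translate([2047, 66, 268]) cube([25, 1267, 196]);
translate([129, 0, 464]) cube([62, 1399, 18]);
translate([254, 0, 464]) cube([62, 1399, 18]);
translate([379, 0, 464]) cube([62, 1399, 18]);
translate([504, 0, 464]) cube([62, 1399, 18]);
translate([629, 0, 464]) cube([62, 1399, 18]);
translate([754, 0, 464]) cube([62, 1399, 18]);
translate([879, 0, 464]) cube([62, 1399, 18]);
translate([1004, 0, 464]) cube([62, 1399, 18]);
translate([1129, 0, 464]) cube([62, 1399, 18]);
translate([1254, 0, 464]) cube([62, 1399, 18]);
translate([1379, 0, 464]) cube([62, 1399, 18]);
translate([1504, 0, 464]) cube([62, 1399, 18]);
translate([1629, 0, 464]) cube([62, 1399, 18]);
translate([1754, 0, 464]) cube([62, 1399, 18]);
translate([1879, 0, 464]) cube([62, 1399, 18]);


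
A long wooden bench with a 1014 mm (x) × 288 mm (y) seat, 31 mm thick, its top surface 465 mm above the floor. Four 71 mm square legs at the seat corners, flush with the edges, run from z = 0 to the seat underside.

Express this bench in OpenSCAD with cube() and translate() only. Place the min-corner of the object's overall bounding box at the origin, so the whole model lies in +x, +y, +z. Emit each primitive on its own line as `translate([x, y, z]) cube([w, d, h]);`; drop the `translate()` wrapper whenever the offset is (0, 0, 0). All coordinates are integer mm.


// leg_h = 465 − 31 = 434
translate([0, 0, 434]) cube([1014, 288, 31]);
cube([71, 71, 434]);
translate([0, 217, 0]) cube([71, 71, 434]);
translate([943, 0, 0]) cube([71, 71, 434]);
translate([943, 217, 0]) cube([71, 71, 434]);


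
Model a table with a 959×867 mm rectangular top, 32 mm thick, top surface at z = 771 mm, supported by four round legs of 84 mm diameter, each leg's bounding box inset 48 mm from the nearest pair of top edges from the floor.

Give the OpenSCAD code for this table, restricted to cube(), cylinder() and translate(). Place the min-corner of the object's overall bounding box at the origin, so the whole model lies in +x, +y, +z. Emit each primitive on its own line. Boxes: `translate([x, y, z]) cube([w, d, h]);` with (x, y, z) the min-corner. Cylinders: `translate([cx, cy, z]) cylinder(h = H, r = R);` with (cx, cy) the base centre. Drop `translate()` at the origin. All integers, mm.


// leg_h = 771 - 32 = 739
translate([0, 0, 739]) cube([959, 867, 32]);
translate([90, 90, 0]) cylinder(h = 739, r = 42);
translate([869, 90, 0]) cylinder(h = 739, r = 42);
translate([90, 777, 0]) cylinder(h = 739, r = 42);
translate([869, 777, 0]) cylinder(h = 739, r = 42);
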